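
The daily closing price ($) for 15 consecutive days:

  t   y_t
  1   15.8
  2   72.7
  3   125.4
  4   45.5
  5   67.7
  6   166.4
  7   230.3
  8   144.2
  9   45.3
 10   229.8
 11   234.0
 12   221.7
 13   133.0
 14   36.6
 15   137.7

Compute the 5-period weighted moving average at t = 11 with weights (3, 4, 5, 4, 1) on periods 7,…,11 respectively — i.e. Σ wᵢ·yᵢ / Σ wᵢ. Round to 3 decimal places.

Weighted sum: 3·230.3 + 4·144.2 + 5·45.3 + 4·229.8 + 1·234.0 = 690.9 + 576.8 + 226.5 + 919.2 + 234.0 = 2647.4
Weight total: 3 + 4 + 5 + 4 + 1 = 17
WMA = 2647.4 / 17 = 155.729

155.729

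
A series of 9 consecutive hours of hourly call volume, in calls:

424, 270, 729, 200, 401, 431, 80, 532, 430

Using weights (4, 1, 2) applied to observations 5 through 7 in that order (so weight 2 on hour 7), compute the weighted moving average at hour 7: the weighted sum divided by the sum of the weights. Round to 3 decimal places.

313.571

Weighted sum: 4·401 + 1·431 + 2·80 = 1604 + 431 + 160 = 2195
Weight total: 4 + 1 + 2 = 7
WMA = 2195 / 7 = 313.571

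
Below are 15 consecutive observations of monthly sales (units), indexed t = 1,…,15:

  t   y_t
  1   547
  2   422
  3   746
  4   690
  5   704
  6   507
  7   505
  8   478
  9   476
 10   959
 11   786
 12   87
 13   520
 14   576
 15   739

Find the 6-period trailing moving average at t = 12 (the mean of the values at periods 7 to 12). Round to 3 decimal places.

548.500

Sum of periods 7–12: 505 + 478 + 476 + 959 + 786 + 87 = 3291
Divide by 6: 3291 / 6 = 548.500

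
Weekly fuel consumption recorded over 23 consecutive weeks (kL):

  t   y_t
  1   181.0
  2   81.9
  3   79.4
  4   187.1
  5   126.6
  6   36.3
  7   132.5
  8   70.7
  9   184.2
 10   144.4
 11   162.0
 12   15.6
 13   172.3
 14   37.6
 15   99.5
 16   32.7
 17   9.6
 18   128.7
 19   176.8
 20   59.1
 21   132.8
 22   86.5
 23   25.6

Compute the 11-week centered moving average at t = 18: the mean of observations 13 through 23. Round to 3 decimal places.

Sum of periods 13–23: 172.3 + 37.6 + 99.5 + 32.7 + 9.6 + 128.7 + 176.8 + 59.1 + 132.8 + 86.5 + 25.6 = 961.2
Divide by 11: 961.2 / 11 = 87.382

87.382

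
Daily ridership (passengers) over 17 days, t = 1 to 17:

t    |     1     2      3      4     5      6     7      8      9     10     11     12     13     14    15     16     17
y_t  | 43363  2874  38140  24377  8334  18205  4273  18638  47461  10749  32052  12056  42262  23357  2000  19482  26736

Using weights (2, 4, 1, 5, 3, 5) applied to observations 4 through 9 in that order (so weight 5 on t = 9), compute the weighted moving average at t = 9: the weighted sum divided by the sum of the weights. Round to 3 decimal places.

20743.950

Weighted sum: 2·24377 + 4·8334 + 1·18205 + 5·4273 + 3·18638 + 5·47461 = 48754 + 33336 + 18205 + 21365 + 55914 + 237305 = 414879
Weight total: 2 + 4 + 1 + 5 + 3 + 5 = 20
WMA = 414879 / 20 = 20743.950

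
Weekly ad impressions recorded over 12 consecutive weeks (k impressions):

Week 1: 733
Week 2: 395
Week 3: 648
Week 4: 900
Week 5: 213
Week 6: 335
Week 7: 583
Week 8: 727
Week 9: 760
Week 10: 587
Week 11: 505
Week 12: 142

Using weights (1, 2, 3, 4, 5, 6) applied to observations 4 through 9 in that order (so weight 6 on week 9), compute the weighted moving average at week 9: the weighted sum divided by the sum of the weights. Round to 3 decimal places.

612.286

Weighted sum: 1·900 + 2·213 + 3·335 + 4·583 + 5·727 + 6·760 = 900 + 426 + 1005 + 2332 + 3635 + 4560 = 12858
Weight total: 1 + 2 + 3 + 4 + 5 + 6 = 21
WMA = 12858 / 21 = 612.286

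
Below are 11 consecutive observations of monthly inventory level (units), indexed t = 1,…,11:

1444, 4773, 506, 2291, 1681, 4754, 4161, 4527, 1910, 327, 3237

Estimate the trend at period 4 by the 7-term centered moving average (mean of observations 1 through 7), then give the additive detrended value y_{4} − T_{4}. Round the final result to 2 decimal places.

-510.43

Trend T_4 = (1444 + 4773 + 506 + 2291 + 1681 + 4754 + 4161) / 7 = 19610/7 = 2801.4286
Detrended value: 2291 − 2801.4286 = -510.43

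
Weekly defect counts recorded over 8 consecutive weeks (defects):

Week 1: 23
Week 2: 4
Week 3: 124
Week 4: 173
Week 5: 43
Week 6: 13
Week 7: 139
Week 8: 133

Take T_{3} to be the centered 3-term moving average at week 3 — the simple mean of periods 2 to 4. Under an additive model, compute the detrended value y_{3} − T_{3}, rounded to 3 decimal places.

Trend T_3 = (4 + 124 + 173) / 3 = 301/3 = 100.33333
Detrended value: 124 − 100.33333 = 23.667

23.667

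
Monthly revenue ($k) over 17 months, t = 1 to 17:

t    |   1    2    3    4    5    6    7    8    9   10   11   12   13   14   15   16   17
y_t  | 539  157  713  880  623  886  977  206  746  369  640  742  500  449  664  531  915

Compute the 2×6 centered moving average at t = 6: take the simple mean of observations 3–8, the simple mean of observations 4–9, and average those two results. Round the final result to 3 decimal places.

716.917

Sum over 3–8: 713 + 880 + 623 + 886 + 977 + 206 = 4285
Sum over 4–9: 880 + 623 + 886 + 977 + 206 + 746 = 4318
CMA at t=6 = (4285 + 4318) / (2·6) = 8603 / 12 = 716.917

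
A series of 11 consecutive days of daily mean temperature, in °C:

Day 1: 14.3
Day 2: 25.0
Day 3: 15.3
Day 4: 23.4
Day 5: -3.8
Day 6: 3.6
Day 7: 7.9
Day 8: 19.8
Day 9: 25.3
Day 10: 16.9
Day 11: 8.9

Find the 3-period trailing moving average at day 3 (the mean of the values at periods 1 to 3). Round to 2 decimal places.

18.20

Sum of periods 1–3: 14.3 + 25.0 + 15.3 = 54.6
Divide by 3: 54.6 / 3 = 18.20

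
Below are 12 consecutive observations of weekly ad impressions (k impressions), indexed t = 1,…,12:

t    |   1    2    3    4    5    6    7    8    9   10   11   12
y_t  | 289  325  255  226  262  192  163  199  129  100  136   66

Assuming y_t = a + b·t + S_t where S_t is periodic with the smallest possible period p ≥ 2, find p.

3

First differences y_{t+1} − y_t: 36, -70, -29, 36, -70, -29, 36, -70, …
The difference pattern repeats every 3 terms and not for any smaller step, so p = 3.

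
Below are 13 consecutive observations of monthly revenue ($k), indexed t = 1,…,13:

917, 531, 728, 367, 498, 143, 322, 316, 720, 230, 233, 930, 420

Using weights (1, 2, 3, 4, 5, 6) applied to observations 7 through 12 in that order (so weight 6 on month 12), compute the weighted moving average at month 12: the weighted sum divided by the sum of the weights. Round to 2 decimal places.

Weighted sum: 1·322 + 2·316 + 3·720 + 4·230 + 5·233 + 6·930 = 322 + 632 + 2160 + 920 + 1165 + 5580 = 10779
Weight total: 1 + 2 + 3 + 4 + 5 + 6 = 21
WMA = 10779 / 21 = 513.29

513.29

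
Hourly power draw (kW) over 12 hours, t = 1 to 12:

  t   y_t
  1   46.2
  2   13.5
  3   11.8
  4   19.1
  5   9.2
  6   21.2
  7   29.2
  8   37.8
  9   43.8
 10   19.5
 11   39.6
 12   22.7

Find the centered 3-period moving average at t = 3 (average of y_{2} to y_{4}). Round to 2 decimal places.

14.80

Sum of periods 2–4: 13.5 + 11.8 + 19.1 = 44.4
Divide by 3: 44.4 / 3 = 14.80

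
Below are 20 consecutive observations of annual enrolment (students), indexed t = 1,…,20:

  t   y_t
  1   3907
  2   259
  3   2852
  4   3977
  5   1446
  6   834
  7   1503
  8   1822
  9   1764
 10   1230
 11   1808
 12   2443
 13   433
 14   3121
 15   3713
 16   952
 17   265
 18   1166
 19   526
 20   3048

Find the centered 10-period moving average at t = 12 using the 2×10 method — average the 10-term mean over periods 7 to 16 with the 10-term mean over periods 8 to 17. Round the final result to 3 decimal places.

1817.000

Sum over 7–16: 1503 + 1822 + 1764 + 1230 + 1808 + 2443 + 433 + 3121 + 3713 + 952 = 18789
Sum over 8–17: 1822 + 1764 + 1230 + 1808 + 2443 + 433 + 3121 + 3713 + 952 + 265 = 17551
CMA at t=12 = (18789 + 17551) / (2·10) = 36340 / 20 = 1817.000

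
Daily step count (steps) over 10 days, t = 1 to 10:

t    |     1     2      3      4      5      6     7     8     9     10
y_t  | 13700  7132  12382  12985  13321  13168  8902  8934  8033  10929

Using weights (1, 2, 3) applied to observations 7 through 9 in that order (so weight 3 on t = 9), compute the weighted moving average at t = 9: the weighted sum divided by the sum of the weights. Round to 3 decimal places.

8478.167

Weighted sum: 1·8902 + 2·8934 + 3·8033 = 8902 + 17868 + 24099 = 50869
Weight total: 1 + 2 + 3 = 6
WMA = 50869 / 6 = 8478.167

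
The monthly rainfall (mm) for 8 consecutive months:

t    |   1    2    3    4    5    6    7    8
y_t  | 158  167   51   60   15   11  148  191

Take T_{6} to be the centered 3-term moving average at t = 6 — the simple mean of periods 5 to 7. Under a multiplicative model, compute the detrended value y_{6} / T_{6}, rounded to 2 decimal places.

0.19

Trend T_6 = (15 + 11 + 148) / 3 = 174/3 = 58.0000
Ratio to trend: 11 / 58.0000 = 0.19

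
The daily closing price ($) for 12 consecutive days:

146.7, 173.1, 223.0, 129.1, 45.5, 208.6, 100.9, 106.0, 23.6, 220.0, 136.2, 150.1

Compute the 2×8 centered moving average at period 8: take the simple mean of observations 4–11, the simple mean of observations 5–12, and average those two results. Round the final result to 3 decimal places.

122.550

Sum over 4–11: 129.1 + 45.5 + 208.6 + 100.9 + 106.0 + 23.6 + 220.0 + 136.2 = 969.9
Sum over 5–12: 45.5 + 208.6 + 100.9 + 106.0 + 23.6 + 220.0 + 136.2 + 150.1 = 990.9
CMA at t=8 = (969.9 + 990.9) / (2·8) = 1960.8 / 16 = 122.550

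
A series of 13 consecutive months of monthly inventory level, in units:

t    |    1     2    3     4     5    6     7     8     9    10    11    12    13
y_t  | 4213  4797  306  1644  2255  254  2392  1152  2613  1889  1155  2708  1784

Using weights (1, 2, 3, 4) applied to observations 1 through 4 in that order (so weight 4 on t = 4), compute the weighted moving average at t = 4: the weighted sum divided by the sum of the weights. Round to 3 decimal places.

Weighted sum: 1·4213 + 2·4797 + 3·306 + 4·1644 = 4213 + 9594 + 918 + 6576 = 21301
Weight total: 1 + 2 + 3 + 4 = 10
WMA = 21301 / 10 = 2130.100

2130.100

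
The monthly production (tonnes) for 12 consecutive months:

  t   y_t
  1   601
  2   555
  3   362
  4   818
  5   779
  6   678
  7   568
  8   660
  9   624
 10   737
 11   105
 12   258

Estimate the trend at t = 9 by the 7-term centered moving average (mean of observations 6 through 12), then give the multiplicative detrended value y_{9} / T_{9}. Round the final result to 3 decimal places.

1.203

Trend T_9 = (678 + 568 + 660 + 624 + 737 + 105 + 258) / 7 = 3630/7 = 518.57143
Ratio to trend: 624 / 518.57143 = 1.203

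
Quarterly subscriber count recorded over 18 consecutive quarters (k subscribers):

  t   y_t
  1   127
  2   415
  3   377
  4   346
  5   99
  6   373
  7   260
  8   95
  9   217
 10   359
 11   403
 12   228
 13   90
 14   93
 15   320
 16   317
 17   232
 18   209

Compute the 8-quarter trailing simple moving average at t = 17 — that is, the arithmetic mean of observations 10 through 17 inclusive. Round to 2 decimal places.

Sum of periods 10–17: 359 + 403 + 228 + 90 + 93 + 320 + 317 + 232 = 2042
Divide by 8: 2042 / 8 = 255.25

255.25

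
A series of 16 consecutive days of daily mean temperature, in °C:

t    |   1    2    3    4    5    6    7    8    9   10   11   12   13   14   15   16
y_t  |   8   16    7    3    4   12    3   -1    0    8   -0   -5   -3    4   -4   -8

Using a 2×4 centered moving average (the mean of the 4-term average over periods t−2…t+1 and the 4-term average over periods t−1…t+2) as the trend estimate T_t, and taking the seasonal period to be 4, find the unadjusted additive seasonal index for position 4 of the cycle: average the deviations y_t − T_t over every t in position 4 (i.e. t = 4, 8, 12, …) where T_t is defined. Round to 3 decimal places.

-4.167

Season position 4 occurs at t = 4, 8, 12 (where T_t is defined).
t=4: T_4 = 7.00000; y_4 − T_4 = 3 − 7.00000 = -4.00000
t=8: T_8 = 3.00000; y_8 − T_8 = -1 − 3.00000 = -4.00000
t=12: T_12 = -0.50000; y_12 − T_12 = -5 − -0.50000 = -4.50000
Mean deviation: (-4.00000 + -4.00000 + -4.50000) / 3 = -4.167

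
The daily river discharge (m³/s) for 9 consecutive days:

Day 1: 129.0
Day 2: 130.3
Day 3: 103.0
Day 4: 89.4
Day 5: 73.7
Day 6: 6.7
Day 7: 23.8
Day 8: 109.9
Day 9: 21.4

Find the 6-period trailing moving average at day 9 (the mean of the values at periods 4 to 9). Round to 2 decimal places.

Sum of periods 4–9: 89.4 + 73.7 + 6.7 + 23.8 + 109.9 + 21.4 = 324.9
Divide by 6: 324.9 / 6 = 54.15

54.15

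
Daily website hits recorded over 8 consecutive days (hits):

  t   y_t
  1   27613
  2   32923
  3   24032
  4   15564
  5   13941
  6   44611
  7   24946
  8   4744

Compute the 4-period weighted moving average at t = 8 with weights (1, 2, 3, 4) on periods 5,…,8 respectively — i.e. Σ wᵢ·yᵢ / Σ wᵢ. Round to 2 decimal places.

Weighted sum: 1·13941 + 2·44611 + 3·24946 + 4·4744 = 13941 + 89222 + 74838 + 18976 = 196977
Weight total: 1 + 2 + 3 + 4 = 10
WMA = 196977 / 10 = 19697.70

19697.70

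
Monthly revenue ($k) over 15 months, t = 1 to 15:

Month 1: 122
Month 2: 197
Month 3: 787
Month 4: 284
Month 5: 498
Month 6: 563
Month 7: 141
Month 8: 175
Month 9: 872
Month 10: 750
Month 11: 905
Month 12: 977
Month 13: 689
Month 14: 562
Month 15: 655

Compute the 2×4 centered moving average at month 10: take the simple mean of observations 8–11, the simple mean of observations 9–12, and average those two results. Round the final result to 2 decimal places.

Sum over 8–11: 175 + 872 + 750 + 905 = 2702
Sum over 9–12: 872 + 750 + 905 + 977 = 3504
CMA at t=10 = (2702 + 3504) / (2·4) = 6206 / 8 = 775.75

775.75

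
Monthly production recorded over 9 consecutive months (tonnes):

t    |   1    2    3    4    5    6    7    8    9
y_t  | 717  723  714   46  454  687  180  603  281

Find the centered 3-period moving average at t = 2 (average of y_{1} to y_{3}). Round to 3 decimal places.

Sum of periods 1–3: 717 + 723 + 714 = 2154
Divide by 3: 2154 / 3 = 718.000

718.000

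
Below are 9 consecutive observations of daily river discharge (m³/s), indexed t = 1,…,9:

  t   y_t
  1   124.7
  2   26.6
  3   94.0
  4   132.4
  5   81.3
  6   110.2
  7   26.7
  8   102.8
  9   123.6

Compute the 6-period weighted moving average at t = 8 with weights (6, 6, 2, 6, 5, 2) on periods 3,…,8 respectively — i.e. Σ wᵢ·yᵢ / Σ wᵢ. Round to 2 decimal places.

Weighted sum: 6·94.0 + 6·132.4 + 2·81.3 + 6·110.2 + 5·26.7 + 2·102.8 = 564.0 + 794.4 + 162.6 + 661.2 + 133.5 + 205.6 = 2521.3
Weight total: 6 + 6 + 2 + 6 + 5 + 2 = 27
WMA = 2521.3 / 27 = 93.38

93.38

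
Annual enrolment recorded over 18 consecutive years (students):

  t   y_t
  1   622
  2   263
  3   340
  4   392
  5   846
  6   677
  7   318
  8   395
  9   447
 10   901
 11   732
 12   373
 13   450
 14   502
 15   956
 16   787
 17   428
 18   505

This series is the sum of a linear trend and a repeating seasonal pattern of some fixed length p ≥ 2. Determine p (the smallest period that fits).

First differences y_{t+1} − y_t: -359, 77, 52, 454, -169, -359, 77, 52, 454, -169, -359, 77, …
The difference pattern repeats every 5 terms and not for any smaller step, so p = 5.

5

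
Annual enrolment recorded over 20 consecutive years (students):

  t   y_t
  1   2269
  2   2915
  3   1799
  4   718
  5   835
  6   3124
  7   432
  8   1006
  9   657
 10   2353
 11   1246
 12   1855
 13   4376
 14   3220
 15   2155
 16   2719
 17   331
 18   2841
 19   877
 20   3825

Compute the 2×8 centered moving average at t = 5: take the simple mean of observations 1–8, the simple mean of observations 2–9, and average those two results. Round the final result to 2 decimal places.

Sum over 1–8: 2269 + 2915 + 1799 + 718 + 835 + 3124 + 432 + 1006 = 13098
Sum over 2–9: 2915 + 1799 + 718 + 835 + 3124 + 432 + 1006 + 657 = 11486
CMA at t=5 = (13098 + 11486) / (2·8) = 24584 / 16 = 1536.50

1536.50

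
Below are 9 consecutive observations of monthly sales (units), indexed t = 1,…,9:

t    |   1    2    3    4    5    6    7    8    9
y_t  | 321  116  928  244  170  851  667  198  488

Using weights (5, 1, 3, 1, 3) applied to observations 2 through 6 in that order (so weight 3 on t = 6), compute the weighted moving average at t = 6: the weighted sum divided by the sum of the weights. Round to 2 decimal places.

Weighted sum: 5·116 + 1·928 + 3·244 + 1·170 + 3·851 = 580 + 928 + 732 + 170 + 2553 = 4963
Weight total: 5 + 1 + 3 + 1 + 3 = 13
WMA = 4963 / 13 = 381.77

381.77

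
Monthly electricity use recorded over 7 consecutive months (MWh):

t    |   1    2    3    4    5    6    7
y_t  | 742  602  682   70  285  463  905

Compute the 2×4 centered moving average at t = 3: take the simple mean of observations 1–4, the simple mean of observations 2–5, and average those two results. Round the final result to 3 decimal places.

Sum over 1–4: 742 + 602 + 682 + 70 = 2096
Sum over 2–5: 602 + 682 + 70 + 285 = 1639
CMA at t=3 = (2096 + 1639) / (2·4) = 3735 / 8 = 466.875

466.875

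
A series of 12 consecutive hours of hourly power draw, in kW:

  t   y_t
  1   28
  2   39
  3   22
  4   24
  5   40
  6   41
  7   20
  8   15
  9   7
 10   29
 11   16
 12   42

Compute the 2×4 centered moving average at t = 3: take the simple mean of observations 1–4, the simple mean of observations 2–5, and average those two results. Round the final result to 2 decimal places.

29.75

Sum over 1–4: 28 + 39 + 22 + 24 = 113
Sum over 2–5: 39 + 22 + 24 + 40 = 125
CMA at t=3 = (113 + 125) / (2·4) = 238 / 8 = 29.75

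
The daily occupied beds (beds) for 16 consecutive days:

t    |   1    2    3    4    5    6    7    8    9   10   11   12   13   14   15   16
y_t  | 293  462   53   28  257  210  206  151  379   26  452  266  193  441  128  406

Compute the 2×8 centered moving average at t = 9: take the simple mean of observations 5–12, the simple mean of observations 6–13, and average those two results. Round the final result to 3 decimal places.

239.375

Sum over 5–12: 257 + 210 + 206 + 151 + 379 + 26 + 452 + 266 = 1947
Sum over 6–13: 210 + 206 + 151 + 379 + 26 + 452 + 266 + 193 = 1883
CMA at t=9 = (1947 + 1883) / (2·8) = 3830 / 16 = 239.375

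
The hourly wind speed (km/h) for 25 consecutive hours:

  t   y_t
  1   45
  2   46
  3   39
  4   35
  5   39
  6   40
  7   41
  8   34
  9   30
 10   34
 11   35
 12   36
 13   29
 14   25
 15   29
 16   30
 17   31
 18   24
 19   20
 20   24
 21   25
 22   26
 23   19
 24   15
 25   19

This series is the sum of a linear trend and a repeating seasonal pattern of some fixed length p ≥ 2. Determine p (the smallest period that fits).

5

First differences y_{t+1} − y_t: 1, -7, -4, 4, 1, 1, -7, -4, 4, 1, 1, -7, …
The difference pattern repeats every 5 terms and not for any smaller step, so p = 5.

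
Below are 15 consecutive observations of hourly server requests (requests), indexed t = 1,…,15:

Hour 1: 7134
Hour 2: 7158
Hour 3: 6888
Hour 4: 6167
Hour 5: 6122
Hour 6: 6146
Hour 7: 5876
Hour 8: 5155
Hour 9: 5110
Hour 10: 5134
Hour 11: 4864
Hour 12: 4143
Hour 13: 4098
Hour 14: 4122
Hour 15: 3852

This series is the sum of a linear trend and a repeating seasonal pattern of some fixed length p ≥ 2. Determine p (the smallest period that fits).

4

First differences y_{t+1} − y_t: 24, -270, -721, -45, 24, -270, -721, -45, 24, -270, …
The difference pattern repeats every 4 terms and not for any smaller step, so p = 4.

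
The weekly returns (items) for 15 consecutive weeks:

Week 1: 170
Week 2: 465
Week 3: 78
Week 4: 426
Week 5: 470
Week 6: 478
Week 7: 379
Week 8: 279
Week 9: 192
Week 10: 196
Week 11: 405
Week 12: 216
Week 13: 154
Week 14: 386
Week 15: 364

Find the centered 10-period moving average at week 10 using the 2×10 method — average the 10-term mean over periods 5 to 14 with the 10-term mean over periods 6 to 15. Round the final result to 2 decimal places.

Sum over 5–14: 470 + 478 + 379 + 279 + 192 + 196 + 405 + 216 + 154 + 386 = 3155
Sum over 6–15: 478 + 379 + 279 + 192 + 196 + 405 + 216 + 154 + 386 + 364 = 3049
CMA at t=10 = (3155 + 3049) / (2·10) = 6204 / 20 = 310.20

310.20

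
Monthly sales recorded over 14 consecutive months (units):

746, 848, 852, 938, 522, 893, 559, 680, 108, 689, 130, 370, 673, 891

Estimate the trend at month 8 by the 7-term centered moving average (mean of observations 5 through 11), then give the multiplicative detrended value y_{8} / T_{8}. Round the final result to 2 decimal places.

Trend T_8 = (522 + 893 + 559 + 680 + 108 + 689 + 130) / 7 = 3581/7 = 511.5714
Ratio to trend: 680 / 511.5714 = 1.33

1.33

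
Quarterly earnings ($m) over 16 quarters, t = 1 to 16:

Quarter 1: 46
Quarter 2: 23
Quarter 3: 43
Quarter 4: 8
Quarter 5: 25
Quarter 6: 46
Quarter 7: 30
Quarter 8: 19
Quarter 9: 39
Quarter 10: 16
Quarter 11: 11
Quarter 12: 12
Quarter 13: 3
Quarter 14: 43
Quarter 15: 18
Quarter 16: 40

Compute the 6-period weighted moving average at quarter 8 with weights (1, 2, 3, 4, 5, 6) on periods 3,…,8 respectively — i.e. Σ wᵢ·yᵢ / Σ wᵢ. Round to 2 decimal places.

27.71

Weighted sum: 1·43 + 2·8 + 3·25 + 4·46 + 5·30 + 6·19 = 43 + 16 + 75 + 184 + 150 + 114 = 582
Weight total: 1 + 2 + 3 + 4 + 5 + 6 = 21
WMA = 582 / 21 = 27.71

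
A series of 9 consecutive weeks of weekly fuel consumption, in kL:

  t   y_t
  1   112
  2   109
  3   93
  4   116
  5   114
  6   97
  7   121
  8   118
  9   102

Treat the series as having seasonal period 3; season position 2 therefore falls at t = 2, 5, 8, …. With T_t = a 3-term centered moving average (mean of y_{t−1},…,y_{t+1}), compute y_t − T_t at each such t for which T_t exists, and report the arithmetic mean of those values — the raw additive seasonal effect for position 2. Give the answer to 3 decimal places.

4.556

Season position 2 occurs at t = 2, 5, 8 (where T_t is defined).
t=2: T_2 = 104.66667; y_2 − T_2 = 109 − 104.66667 = 4.33333
t=5: T_5 = 109.00000; y_5 − T_5 = 114 − 109.00000 = 5.00000
t=8: T_8 = 113.66667; y_8 − T_8 = 118 − 113.66667 = 4.33333
Mean deviation: (4.33333 + 5.00000 + 4.33333) / 3 = 4.556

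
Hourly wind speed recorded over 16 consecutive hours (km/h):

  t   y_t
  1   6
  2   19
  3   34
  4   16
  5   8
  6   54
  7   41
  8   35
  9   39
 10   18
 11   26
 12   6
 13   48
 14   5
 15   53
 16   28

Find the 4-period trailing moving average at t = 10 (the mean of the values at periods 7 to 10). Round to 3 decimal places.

Sum of periods 7–10: 41 + 35 + 39 + 18 = 133
Divide by 4: 133 / 4 = 33.250

33.250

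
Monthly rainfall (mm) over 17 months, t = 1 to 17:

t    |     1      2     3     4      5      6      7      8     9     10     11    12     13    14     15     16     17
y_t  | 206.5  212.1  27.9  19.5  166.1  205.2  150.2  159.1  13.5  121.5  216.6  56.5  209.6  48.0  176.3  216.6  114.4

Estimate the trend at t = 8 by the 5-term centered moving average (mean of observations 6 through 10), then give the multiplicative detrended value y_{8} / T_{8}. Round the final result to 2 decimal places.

Trend T_8 = (205.2 + 150.2 + 159.1 + 13.5 + 121.5) / 5 = 649.5/5 = 129.9000
Ratio to trend: 159.1 / 129.9000 = 1.22

1.22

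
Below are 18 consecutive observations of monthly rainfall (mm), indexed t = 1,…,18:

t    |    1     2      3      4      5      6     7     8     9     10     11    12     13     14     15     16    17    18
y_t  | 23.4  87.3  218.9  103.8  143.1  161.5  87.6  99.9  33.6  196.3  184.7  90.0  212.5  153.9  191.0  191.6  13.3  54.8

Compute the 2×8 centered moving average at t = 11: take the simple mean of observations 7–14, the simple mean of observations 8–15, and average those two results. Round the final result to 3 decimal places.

Sum over 7–14: 87.6 + 99.9 + 33.6 + 196.3 + 184.7 + 90.0 + 212.5 + 153.9 = 1058.5
Sum over 8–15: 99.9 + 33.6 + 196.3 + 184.7 + 90.0 + 212.5 + 153.9 + 191.0 = 1161.9
CMA at t=11 = (1058.5 + 1161.9) / (2·8) = 2220.4 / 16 = 138.775

138.775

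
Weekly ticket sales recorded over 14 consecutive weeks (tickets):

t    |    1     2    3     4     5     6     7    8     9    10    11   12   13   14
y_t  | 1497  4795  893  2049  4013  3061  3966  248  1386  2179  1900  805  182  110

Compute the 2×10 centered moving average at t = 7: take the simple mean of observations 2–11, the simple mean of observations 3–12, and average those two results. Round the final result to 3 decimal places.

Sum over 2–11: 4795 + 893 + 2049 + 4013 + 3061 + 3966 + 248 + 1386 + 2179 + 1900 = 24490
Sum over 3–12: 893 + 2049 + 4013 + 3061 + 3966 + 248 + 1386 + 2179 + 1900 + 805 = 20500
CMA at t=7 = (24490 + 20500) / (2·10) = 44990 / 20 = 2249.500

2249.500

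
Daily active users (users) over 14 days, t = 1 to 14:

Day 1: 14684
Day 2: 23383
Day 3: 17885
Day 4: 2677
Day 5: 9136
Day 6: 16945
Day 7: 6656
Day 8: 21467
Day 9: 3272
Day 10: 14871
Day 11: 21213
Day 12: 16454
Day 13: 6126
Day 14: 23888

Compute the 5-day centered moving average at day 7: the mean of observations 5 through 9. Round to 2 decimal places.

11495.20

Sum of periods 5–9: 9136 + 16945 + 6656 + 21467 + 3272 = 57476
Divide by 5: 57476 / 5 = 11495.20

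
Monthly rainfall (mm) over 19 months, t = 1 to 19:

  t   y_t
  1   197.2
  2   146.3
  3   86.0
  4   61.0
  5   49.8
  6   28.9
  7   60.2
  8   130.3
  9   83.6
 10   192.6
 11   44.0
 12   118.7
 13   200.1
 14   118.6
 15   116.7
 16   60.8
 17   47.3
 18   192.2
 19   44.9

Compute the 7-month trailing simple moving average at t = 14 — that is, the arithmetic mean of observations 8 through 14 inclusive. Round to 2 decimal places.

126.84

Sum of periods 8–14: 130.3 + 83.6 + 192.6 + 44.0 + 118.7 + 200.1 + 118.6 = 887.9
Divide by 7: 887.9 / 7 = 126.84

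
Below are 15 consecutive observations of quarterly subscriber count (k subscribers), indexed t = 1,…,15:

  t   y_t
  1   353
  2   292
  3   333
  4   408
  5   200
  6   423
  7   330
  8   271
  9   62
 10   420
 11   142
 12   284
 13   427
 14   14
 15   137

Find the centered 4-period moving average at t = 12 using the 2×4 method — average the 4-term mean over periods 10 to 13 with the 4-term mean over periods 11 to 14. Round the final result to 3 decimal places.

Sum over 10–13: 420 + 142 + 284 + 427 = 1273
Sum over 11–14: 142 + 284 + 427 + 14 = 867
CMA at t=12 = (1273 + 867) / (2·4) = 2140 / 8 = 267.500

267.500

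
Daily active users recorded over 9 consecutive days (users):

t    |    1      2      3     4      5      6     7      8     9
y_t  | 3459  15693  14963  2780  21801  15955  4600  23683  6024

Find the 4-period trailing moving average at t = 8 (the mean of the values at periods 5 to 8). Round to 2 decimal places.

Sum of periods 5–8: 21801 + 15955 + 4600 + 23683 = 66039
Divide by 4: 66039 / 4 = 16509.75

16509.75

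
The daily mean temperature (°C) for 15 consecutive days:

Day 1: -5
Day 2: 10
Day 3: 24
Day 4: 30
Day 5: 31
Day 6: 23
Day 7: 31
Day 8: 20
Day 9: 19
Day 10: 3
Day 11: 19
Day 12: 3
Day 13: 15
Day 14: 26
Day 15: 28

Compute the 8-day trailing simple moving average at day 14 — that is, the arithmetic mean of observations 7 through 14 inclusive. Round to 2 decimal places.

17.00

Sum of periods 7–14: 31 + 20 + 19 + 3 + 19 + 3 + 15 + 26 = 136
Divide by 8: 136 / 8 = 17.00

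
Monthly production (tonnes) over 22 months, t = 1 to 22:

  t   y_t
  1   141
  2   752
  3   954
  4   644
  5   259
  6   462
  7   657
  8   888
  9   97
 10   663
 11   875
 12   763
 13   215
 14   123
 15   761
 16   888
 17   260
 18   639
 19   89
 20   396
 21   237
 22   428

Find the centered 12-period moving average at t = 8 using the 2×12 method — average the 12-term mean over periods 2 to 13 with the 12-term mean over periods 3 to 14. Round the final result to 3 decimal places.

Sum over 2–13: 752 + 954 + 644 + 259 + 462 + 657 + 888 + 97 + 663 + 875 + 763 + 215 = 7229
Sum over 3–14: 954 + 644 + 259 + 462 + 657 + 888 + 97 + 663 + 875 + 763 + 215 + 123 = 6600
CMA at t=8 = (7229 + 6600) / (2·12) = 13829 / 24 = 576.208

576.208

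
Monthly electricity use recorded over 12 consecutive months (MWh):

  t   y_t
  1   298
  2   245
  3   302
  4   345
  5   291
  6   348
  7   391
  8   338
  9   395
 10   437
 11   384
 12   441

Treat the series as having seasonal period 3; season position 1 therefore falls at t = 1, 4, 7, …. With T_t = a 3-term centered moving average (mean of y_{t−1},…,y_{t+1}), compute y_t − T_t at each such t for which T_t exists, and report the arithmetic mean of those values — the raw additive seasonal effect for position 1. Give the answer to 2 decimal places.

Season position 1 occurs at t = 4, 7, 10 (where T_t is defined).
t=4: T_4 = 312.6667; y_4 − T_4 = 345 − 312.6667 = 32.3333
t=7: T_7 = 359.0000; y_7 − T_7 = 391 − 359.0000 = 32.0000
t=10: T_10 = 405.3333; y_10 − T_10 = 437 − 405.3333 = 31.6667
Mean deviation: (32.3333 + 32.0000 + 31.6667) / 3 = 32.00

32.00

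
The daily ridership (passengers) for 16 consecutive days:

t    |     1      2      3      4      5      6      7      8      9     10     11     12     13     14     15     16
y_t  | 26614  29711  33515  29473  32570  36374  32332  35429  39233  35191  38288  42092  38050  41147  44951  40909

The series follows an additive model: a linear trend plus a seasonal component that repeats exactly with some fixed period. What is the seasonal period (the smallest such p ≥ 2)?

3

First differences y_{t+1} − y_t: 3097, 3804, -4042, 3097, 3804, -4042, 3097, 3804, …
The difference pattern repeats every 3 terms and not for any smaller step, so p = 3.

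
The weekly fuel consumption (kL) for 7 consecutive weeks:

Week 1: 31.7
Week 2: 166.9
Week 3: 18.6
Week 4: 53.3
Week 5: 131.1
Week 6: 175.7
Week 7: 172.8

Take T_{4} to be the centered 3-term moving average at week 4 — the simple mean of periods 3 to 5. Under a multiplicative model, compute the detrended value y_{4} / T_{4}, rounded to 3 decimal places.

Trend T_4 = (18.6 + 53.3 + 131.1) / 3 = 203.0/3 = 67.66667
Ratio to trend: 53.3 / 67.66667 = 0.788

0.788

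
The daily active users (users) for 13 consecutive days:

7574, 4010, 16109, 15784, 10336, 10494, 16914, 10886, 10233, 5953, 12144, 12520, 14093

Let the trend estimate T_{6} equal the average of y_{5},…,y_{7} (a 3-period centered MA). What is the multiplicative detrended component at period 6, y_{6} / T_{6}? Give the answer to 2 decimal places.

Trend T_6 = (10336 + 10494 + 16914) / 3 = 37744/3 = 12581.3333
Ratio to trend: 10494 / 12581.3333 = 0.83

0.83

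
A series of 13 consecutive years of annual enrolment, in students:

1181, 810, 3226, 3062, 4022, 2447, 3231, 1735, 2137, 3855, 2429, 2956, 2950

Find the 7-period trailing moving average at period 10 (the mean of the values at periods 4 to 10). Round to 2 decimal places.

2927.00

Sum of periods 4–10: 3062 + 4022 + 2447 + 3231 + 1735 + 2137 + 3855 = 20489
Divide by 7: 20489 / 7 = 2927.00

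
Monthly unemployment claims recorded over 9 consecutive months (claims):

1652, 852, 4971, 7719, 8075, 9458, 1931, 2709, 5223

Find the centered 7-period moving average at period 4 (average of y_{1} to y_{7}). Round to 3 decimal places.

4951.143

Sum of periods 1–7: 1652 + 852 + 4971 + 7719 + 8075 + 9458 + 1931 = 34658
Divide by 7: 34658 / 7 = 4951.143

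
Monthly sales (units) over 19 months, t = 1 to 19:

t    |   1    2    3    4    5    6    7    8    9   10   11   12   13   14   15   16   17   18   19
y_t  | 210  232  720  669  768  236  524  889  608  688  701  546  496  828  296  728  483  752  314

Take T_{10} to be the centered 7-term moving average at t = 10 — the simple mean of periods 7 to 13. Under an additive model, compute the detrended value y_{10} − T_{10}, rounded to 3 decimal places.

Trend T_10 = (524 + 889 + 608 + 688 + 701 + 546 + 496) / 7 = 4452/7 = 636.00000
Detrended value: 688 − 636.00000 = 52.000

52.000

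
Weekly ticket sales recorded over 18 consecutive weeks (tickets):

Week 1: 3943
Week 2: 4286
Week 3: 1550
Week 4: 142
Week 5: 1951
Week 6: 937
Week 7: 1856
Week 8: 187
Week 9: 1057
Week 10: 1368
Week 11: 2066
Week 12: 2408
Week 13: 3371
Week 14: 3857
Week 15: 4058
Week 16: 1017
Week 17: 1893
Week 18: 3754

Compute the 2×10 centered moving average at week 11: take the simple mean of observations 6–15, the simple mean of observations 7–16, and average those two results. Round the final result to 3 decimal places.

Sum over 6–15: 937 + 1856 + 187 + 1057 + 1368 + 2066 + 2408 + 3371 + 3857 + 4058 = 21165
Sum over 7–16: 1856 + 187 + 1057 + 1368 + 2066 + 2408 + 3371 + 3857 + 4058 + 1017 = 21245
CMA at t=11 = (21165 + 21245) / (2·10) = 42410 / 20 = 2120.500

2120.500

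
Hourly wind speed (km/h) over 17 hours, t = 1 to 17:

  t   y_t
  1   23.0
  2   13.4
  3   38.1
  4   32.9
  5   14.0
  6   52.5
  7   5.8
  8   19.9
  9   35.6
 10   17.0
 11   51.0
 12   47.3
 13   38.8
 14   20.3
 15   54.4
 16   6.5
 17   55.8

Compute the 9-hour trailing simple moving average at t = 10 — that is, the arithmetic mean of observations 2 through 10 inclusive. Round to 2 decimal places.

25.47

Sum of periods 2–10: 13.4 + 38.1 + 32.9 + 14.0 + 52.5 + 5.8 + 19.9 + 35.6 + 17.0 = 229.2
Divide by 9: 229.2 / 9 = 25.47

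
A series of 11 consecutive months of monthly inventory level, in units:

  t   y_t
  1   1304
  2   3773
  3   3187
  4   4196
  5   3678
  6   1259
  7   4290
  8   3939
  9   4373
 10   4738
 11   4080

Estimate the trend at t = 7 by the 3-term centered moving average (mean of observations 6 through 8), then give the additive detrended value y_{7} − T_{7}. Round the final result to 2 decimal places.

1127.33

Trend T_7 = (1259 + 4290 + 3939) / 3 = 9488/3 = 3162.6667
Detrended value: 4290 − 3162.6667 = 1127.33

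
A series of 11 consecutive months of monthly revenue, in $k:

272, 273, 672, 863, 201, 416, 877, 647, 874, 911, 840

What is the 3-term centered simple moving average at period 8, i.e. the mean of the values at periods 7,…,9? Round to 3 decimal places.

Sum of periods 7–9: 877 + 647 + 874 = 2398
Divide by 3: 2398 / 3 = 799.333

799.333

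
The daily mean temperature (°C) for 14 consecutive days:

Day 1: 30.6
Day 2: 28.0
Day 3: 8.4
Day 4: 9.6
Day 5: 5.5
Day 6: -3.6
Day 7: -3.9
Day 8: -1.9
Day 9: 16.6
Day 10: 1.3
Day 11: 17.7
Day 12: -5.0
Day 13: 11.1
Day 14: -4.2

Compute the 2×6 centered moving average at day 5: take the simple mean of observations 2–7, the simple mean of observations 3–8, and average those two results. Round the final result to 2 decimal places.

Sum over 2–7: 28.0 + 8.4 + 9.6 + 5.5 + (-3.6) + (-3.9) = 44.0
Sum over 3–8: 8.4 + 9.6 + 5.5 + (-3.6) + (-3.9) + (-1.9) = 14.1
CMA at t=5 = (44.0 + 14.1) / (2·6) = 58.1 / 12 = 4.84

4.84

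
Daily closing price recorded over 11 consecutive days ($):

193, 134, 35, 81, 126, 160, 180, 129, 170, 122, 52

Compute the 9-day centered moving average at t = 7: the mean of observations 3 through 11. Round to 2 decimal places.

Sum of periods 3–11: 35 + 81 + 126 + 160 + 180 + 129 + 170 + 122 + 52 = 1055
Divide by 9: 1055 / 9 = 117.22

117.22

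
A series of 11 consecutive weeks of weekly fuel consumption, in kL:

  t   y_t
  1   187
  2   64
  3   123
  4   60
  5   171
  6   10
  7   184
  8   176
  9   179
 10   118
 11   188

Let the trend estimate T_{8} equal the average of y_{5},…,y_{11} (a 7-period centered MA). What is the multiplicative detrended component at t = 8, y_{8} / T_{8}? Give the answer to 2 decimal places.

1.20

Trend T_8 = (171 + 10 + 184 + 176 + 179 + 118 + 188) / 7 = 1026/7 = 146.5714
Ratio to trend: 176 / 146.5714 = 1.20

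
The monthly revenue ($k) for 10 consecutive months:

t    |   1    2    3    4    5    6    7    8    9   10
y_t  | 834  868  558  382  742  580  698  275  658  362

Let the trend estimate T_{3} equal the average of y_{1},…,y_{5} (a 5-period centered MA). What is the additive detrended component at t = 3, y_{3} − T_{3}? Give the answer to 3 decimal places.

-118.800

Trend T_3 = (834 + 868 + 558 + 382 + 742) / 5 = 3384/5 = 676.80000
Detrended value: 558 − 676.80000 = -118.800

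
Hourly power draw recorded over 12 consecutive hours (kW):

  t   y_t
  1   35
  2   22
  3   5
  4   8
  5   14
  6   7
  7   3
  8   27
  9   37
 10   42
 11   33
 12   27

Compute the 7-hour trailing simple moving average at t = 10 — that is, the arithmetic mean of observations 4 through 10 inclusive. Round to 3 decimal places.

Sum of periods 4–10: 8 + 14 + 7 + 3 + 27 + 37 + 42 = 138
Divide by 7: 138 / 7 = 19.714

19.714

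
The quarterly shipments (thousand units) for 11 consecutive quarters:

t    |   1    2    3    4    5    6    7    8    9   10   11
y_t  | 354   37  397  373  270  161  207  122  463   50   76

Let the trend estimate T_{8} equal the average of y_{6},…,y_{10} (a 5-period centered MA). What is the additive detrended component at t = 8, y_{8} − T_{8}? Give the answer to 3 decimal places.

-78.600

Trend T_8 = (161 + 207 + 122 + 463 + 50) / 5 = 1003/5 = 200.60000
Detrended value: 122 − 200.60000 = -78.600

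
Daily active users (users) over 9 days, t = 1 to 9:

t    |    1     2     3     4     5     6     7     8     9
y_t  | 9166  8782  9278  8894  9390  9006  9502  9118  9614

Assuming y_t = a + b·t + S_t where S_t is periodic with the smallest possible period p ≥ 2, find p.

First differences y_{t+1} − y_t: -384, 496, -384, 496, -384, 496, …
The difference pattern repeats every 2 terms and not for any smaller step, so p = 2.

2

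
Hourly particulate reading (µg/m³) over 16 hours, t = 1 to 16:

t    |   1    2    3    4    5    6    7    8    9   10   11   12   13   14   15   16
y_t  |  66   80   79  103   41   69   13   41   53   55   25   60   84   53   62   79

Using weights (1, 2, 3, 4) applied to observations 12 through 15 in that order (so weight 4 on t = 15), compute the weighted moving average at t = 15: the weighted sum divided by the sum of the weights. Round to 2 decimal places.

63.50

Weighted sum: 1·60 + 2·84 + 3·53 + 4·62 = 60 + 168 + 159 + 248 = 635
Weight total: 1 + 2 + 3 + 4 = 10
WMA = 635 / 10 = 63.50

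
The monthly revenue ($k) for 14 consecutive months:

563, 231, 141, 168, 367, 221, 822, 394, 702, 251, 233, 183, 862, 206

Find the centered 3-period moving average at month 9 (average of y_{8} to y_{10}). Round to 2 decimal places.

Sum of periods 8–10: 394 + 702 + 251 = 1347
Divide by 3: 1347 / 3 = 449.00

449.00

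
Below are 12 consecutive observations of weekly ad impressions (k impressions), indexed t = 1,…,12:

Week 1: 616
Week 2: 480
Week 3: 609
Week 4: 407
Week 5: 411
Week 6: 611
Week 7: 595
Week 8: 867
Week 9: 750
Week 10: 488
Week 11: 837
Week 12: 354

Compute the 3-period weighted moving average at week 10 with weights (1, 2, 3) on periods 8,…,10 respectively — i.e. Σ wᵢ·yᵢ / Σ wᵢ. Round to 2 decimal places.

Weighted sum: 1·867 + 2·750 + 3·488 = 867 + 1500 + 1464 = 3831
Weight total: 1 + 2 + 3 = 6
WMA = 3831 / 6 = 638.50

638.50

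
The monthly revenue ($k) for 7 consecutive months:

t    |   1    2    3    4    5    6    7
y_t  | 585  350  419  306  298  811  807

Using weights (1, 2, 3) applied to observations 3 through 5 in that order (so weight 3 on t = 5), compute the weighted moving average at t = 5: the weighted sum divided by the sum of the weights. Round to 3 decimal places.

Weighted sum: 1·419 + 2·306 + 3·298 = 419 + 612 + 894 = 1925
Weight total: 1 + 2 + 3 = 6
WMA = 1925 / 6 = 320.833

320.833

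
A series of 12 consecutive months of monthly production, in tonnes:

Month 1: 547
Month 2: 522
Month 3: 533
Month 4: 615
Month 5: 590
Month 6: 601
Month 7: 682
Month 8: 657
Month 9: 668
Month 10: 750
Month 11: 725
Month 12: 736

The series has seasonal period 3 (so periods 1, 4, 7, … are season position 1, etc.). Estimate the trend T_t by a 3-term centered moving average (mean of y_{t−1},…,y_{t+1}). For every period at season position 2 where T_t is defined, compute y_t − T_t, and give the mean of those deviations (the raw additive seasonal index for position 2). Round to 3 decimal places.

Season position 2 occurs at t = 2, 5, 8, 11 (where T_t is defined).
t=2: T_2 = 534.00000; y_2 − T_2 = 522 − 534.00000 = -12.00000
t=5: T_5 = 602.00000; y_5 − T_5 = 590 − 602.00000 = -12.00000
t=8: T_8 = 669.00000; y_8 − T_8 = 657 − 669.00000 = -12.00000
t=11: T_11 = 737.00000; y_11 − T_11 = 725 − 737.00000 = -12.00000
Mean deviation: (-12.00000 + -12.00000 + -12.00000 + -12.00000) / 4 = -12.000

-12.000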